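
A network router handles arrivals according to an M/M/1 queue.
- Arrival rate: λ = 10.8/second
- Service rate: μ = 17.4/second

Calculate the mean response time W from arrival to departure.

First, compute utilization: ρ = λ/μ = 10.8/17.4 = 0.6207
For M/M/1: W = 1/(μ-λ)
W = 1/(17.4-10.8) = 1/6.60
W = 0.1515 seconds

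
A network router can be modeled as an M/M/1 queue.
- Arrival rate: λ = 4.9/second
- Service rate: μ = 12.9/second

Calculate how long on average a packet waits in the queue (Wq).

First, compute utilization: ρ = λ/μ = 4.9/12.9 = 0.3798
For M/M/1: Wq = λ/(μ(μ-λ))
Wq = 4.9/(12.9 × (12.9-4.9))
Wq = 4.9/(12.9 × 8.00)
Wq = 0.04748 seconds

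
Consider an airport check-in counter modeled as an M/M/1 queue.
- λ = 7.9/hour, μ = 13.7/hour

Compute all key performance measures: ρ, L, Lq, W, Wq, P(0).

Step 1: ρ = λ/μ = 7.9/13.7 = 0.5766
Step 2: L = λ/(μ-λ) = 7.9/5.80 = 1.3621
Step 3: Lq = λ²/(μ(μ-λ)) = 62.41/(13.7×5.80) = 0.7854
Step 4: W = 1/(μ-λ) = 1/5.80 = 0.172414
Step 5: Wq = λ/(μ(μ-λ)) = 7.9/(13.7×5.80) = 0.09942
Step 6: P(0) = 1-ρ = 0.4234
Verify: L = λW = 7.9×0.172414 = 1.3621 ✔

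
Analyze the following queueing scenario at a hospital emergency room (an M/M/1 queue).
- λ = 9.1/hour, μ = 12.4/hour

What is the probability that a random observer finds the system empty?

ρ = λ/μ = 9.1/12.4 = 0.7339
P(0) = 1 - ρ = 1 - 0.7339 = 0.2661
The server is idle 26.61% of the time.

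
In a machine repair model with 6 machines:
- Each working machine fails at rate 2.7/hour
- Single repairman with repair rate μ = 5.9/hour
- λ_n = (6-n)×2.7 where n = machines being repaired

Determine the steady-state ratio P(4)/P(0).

P(4)/P(0) = ∏_{i=0}^{4-1} λ_i/μ_{i+1}
= (6-0)×2.7/5.9 × (6-1)×2.7/5.9 × (6-2)×2.7/5.9 × (6-3)×2.7/5.9
= 15.7888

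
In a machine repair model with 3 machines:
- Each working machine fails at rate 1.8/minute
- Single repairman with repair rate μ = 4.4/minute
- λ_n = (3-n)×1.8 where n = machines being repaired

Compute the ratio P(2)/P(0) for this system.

P(2)/P(0) = ∏_{i=0}^{2-1} λ_i/μ_{i+1}
= (3-0)×1.8/4.4 × (3-1)×1.8/4.4
= 1.0041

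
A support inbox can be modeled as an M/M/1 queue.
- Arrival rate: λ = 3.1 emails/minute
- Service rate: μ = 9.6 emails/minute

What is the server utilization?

Server utilization: ρ = λ/μ
ρ = 3.1/9.6 = 0.3229
The server is busy 32.29% of the time.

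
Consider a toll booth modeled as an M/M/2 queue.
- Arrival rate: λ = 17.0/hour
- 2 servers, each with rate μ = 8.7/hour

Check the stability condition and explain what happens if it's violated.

Stability requires ρ = λ/(cμ) < 1
ρ = 17.0/(2 × 8.7) = 17.0/17.40 = 0.9770
Since 0.9770 < 1, the system is STABLE.
The servers are busy 97.70% of the time.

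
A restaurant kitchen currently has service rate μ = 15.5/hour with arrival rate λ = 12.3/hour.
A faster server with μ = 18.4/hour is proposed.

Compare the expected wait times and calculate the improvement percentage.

System 1: ρ₁ = 12.3/15.5 = 0.7935, W₁ = 1/(15.5-12.3) = 0.31250
System 2: ρ₂ = 12.3/18.4 = 0.6685, W₂ = 1/(18.4-12.3) = 0.16393
Improvement: (W₁-W₂)/W₁ = (0.31250-0.16393)/0.31250 = 47.54%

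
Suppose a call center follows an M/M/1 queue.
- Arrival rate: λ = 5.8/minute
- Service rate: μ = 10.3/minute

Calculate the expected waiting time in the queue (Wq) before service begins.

First, compute utilization: ρ = λ/μ = 5.8/10.3 = 0.5631
For M/M/1: Wq = λ/(μ(μ-λ))
Wq = 5.8/(10.3 × (10.3-5.8))
Wq = 5.8/(10.3 × 4.50)
Wq = 0.1251 minutes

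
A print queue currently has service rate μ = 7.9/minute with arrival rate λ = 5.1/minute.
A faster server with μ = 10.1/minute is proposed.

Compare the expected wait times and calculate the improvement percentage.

System 1: ρ₁ = 5.1/7.9 = 0.6456, W₁ = 1/(7.9-5.1) = 0.35714
System 2: ρ₂ = 5.1/10.1 = 0.5050, W₂ = 1/(10.1-5.1) = 0.20000
Improvement: (W₁-W₂)/W₁ = (0.35714-0.20000)/0.35714 = 44.00%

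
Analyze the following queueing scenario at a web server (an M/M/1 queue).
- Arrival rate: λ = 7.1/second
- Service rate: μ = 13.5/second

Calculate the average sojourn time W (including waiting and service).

First, compute utilization: ρ = λ/μ = 7.1/13.5 = 0.5259
For M/M/1: W = 1/(μ-λ)
W = 1/(13.5-7.1) = 1/6.40
W = 0.1562 seconds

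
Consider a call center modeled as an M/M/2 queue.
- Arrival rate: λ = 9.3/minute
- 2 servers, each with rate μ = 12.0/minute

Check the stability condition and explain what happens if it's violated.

Stability requires ρ = λ/(cμ) < 1
ρ = 9.3/(2 × 12.0) = 9.3/24.00 = 0.3875
Since 0.3875 < 1, the system is STABLE.
The servers are busy 38.75% of the time.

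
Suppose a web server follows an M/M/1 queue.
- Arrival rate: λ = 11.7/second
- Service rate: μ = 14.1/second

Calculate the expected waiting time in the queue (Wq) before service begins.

First, compute utilization: ρ = λ/μ = 11.7/14.1 = 0.8298
For M/M/1: Wq = λ/(μ(μ-λ))
Wq = 11.7/(14.1 × (14.1-11.7))
Wq = 11.7/(14.1 × 2.40)
Wq = 0.3457 seconds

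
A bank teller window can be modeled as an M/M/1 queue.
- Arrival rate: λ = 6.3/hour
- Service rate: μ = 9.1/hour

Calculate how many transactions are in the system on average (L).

ρ = λ/μ = 6.3/9.1 = 0.6923
For M/M/1: L = λ/(μ-λ)
L = 6.3/(9.1-6.3) = 6.3/2.80
L = 2.2500 transactions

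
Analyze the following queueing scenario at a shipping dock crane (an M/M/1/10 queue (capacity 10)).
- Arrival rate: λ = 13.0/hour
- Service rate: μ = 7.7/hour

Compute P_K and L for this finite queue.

ρ = λ/μ = 13.0/7.7 = 1.6883
P₀ = (1-ρ)/(1-ρ^(K+1)) = (1-1.6883)/(1-1.6883^11) = -0.6883/-316.6478 = 0.002174
P_K = P₀×ρ^K = 0.002174 × 1.6883^10 = 0.002174 × 188.1465 = 0.4090
Blocking probability P_10 = 0.4090 (40.90%)
L = ρ[1 - (K+1)ρ^K + Kρ^(K+1)] / [(1-ρ)(1-ρ^(K+1))]
L = 1.6883 × (1 - 11×188.1465 + 10×317.6478) / ((1 - 1.6883) × (1 - 317.6478)) = 8.5819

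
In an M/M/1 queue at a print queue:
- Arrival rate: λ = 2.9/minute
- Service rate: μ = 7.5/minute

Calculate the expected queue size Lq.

ρ = λ/μ = 2.9/7.5 = 0.3867
For M/M/1: Lq = λ²/(μ(μ-λ))
Lq = 8.41/(7.5 × 4.60)
Lq = 0.2438 jobs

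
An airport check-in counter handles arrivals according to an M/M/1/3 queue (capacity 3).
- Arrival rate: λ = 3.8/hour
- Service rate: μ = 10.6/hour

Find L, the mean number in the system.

ρ = λ/μ = 3.8/10.6 = 0.35849
P₀ = (1-ρ)/(1-ρ^(K+1)) = (1-0.35849)/(1-0.35849^4) = 0.6415/0.9835 = 0.6523
P_K = P₀×ρ^K = 0.6523 × 0.35849^3 = 0.6523 × 0.04607 = 0.03005
L = ρ[1 - (K+1)ρ^K + Kρ^(K+1)] / [(1-ρ)(1-ρ^(K+1))]
L = 0.35849 × (1 - 4×0.046071 + 3×0.016516) / ((1 - 0.35849) × (1 - 0.016516)) = 0.4916 passengers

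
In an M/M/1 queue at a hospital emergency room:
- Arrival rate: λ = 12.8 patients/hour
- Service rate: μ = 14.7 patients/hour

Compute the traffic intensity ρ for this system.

Server utilization: ρ = λ/μ
ρ = 12.8/14.7 = 0.8707
The server is busy 87.07% of the time.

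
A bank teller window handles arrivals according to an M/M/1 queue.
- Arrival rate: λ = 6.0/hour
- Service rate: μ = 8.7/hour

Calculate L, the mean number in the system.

ρ = λ/μ = 6.0/8.7 = 0.6897
For M/M/1: L = λ/(μ-λ)
L = 6.0/(8.7-6.0) = 6.0/2.70
L = 2.2222 transactions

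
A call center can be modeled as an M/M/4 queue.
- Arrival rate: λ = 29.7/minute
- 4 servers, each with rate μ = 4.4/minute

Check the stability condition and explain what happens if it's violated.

Stability requires ρ = λ/(cμ) < 1
ρ = 29.7/(4 × 4.4) = 29.7/17.60 = 1.6875
Since 1.6875 ≥ 1, the system is UNSTABLE.
Need c > λ/μ = 29.7/4.4 = 6.75.
Minimum servers needed: c = 7.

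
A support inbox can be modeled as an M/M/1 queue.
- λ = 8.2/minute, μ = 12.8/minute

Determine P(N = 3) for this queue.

ρ = λ/μ = 8.2/12.8 = 0.6406
P(n) = (1-ρ)ρⁿ
P(3) = (1-0.6406) × 0.6406^3
P(3) = 0.35940 × 0.26288
P(3) = 0.09448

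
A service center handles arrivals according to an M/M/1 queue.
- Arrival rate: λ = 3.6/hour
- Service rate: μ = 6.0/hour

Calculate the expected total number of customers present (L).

ρ = λ/μ = 3.6/6.0 = 0.6000
For M/M/1: L = λ/(μ-λ)
L = 3.6/(6.0-3.6) = 3.6/2.40
L = 1.5000 customers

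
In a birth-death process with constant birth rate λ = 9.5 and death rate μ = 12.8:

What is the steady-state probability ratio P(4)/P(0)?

For constant rates: P(n)/P(0) = (λ/μ)^n
P(4)/P(0) = (9.5/12.8)^4 = 0.7422^4 = 0.3034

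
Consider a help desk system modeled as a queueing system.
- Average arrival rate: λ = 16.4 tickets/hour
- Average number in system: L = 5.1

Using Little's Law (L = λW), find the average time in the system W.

Little's Law: L = λW, so W = L/λ
W = 5.1/16.4 = 0.3110 hours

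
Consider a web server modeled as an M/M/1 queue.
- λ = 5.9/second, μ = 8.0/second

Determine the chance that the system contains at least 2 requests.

ρ = λ/μ = 5.9/8.0 = 0.7375
P(N ≥ n) = ρⁿ
P(N ≥ 2) = 0.7375^2
P(N ≥ 2) = 0.5439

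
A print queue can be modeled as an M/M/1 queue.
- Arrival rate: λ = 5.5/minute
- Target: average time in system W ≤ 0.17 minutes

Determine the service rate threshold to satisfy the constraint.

For M/M/1: W = 1/(μ-λ)
Need W ≤ 0.17, so 1/(μ-λ) ≤ 0.17
μ - λ ≥ 1/0.17 = 5.8824
μ ≥ 5.5 + 5.8824 = 11.3824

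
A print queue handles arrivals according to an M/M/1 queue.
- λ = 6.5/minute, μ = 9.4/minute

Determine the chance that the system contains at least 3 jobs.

ρ = λ/μ = 6.5/9.4 = 0.69149
P(N ≥ n) = ρⁿ
P(N ≥ 3) = 0.69149^3
P(N ≥ 3) = 0.3306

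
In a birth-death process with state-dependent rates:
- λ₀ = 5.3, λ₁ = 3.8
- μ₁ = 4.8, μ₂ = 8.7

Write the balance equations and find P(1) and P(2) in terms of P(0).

Balance equations:
State 0: λ₀P₀ = μ₁P₁ → P₁ = (λ₀/μ₁)P₀ = (5.3/4.8)P₀ = 1.1042P₀
State 1: P₂ = (λ₀λ₁)/(μ₁μ₂)P₀ = (5.3×3.8)/(4.8×8.7)P₀ = 0.4823P₀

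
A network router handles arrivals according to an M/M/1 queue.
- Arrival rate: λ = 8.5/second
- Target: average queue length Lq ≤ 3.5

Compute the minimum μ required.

For M/M/1: Lq = λ²/(μ(μ-λ))
Need Lq ≤ 3.5, i.e. μ(μ-λ) ≥ λ²/3.5
μ² - 8.5μ - 72.25/3.5 ≥ 0  →  μ² - 8.5μ - 20.64286 ≥ 0
Quadratic formula (positive root): μ = [λ + √(λ² + 4×20.64286)]/2
Discriminant: 72.25 + 4×20.64286 = 154.8214, √154.8214 = 12.4427
μ ≥ (8.5 + 12.4427)/2 = 10.4714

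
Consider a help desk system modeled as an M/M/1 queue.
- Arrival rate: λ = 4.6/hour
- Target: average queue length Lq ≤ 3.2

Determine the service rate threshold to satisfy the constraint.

For M/M/1: Lq = λ²/(μ(μ-λ))
Need Lq ≤ 3.2, i.e. μ(μ-λ) ≥ λ²/3.2
μ² - 4.6μ - 21.16/3.2 ≥ 0  →  μ² - 4.6μ - 6.6125 ≥ 0
Quadratic formula (positive root): μ = [λ + √(λ² + 4×6.6125)]/2
Discriminant: 21.16 + 4×6.6125 = 47.6100, √47.6100 = 6.9000
μ ≥ (4.6 + 6.9000)/2 = 5.7500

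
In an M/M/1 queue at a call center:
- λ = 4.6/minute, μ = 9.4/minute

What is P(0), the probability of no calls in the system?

ρ = λ/μ = 4.6/9.4 = 0.4894
P(0) = 1 - ρ = 1 - 0.4894 = 0.5106
The server is idle 51.06% of the time.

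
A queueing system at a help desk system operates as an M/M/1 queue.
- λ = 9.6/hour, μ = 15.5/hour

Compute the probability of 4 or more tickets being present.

ρ = λ/μ = 9.6/15.5 = 0.61935
P(N ≥ n) = ρⁿ
P(N ≥ 4) = 0.61935^4
P(N ≥ 4) = 0.1471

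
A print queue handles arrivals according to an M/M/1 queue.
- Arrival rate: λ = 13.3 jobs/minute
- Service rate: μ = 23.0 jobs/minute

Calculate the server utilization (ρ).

Server utilization: ρ = λ/μ
ρ = 13.3/23.0 = 0.5783
The server is busy 57.83% of the time.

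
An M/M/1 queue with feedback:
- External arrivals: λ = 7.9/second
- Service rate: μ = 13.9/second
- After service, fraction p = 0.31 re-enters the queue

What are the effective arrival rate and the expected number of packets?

Effective arrival rate: λ_eff = λ/(1-p) = 7.9/(1-0.31) = 7.9/0.69 = 11.4493
ρ = λ_eff/μ = 11.4493/13.9 = 0.82369
L = ρ/(1-ρ) = 0.82369/(1-0.82369) = 4.6718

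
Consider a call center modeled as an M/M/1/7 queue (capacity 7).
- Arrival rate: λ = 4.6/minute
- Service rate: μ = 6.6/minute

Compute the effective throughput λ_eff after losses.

ρ = λ/μ = 4.6/6.6 = 0.69697
P₀ = (1-ρ)/(1-ρ^(K+1)) = (1-0.69697)/(1-0.69697^8) = 0.3030/0.9443 = 0.3209
P_K = P₀×ρ^K = 0.3209 × 0.69697^7 = 0.3209 × 0.07989 = 0.02564
λ_eff = λ(1-P_K) = 4.6 × (1 - 0.02564) = 4.6 × 0.97436 = 4.4821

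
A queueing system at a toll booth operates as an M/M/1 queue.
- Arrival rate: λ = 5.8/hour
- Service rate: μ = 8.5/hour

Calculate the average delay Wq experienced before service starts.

First, compute utilization: ρ = λ/μ = 5.8/8.5 = 0.6824
For M/M/1: Wq = λ/(μ(μ-λ))
Wq = 5.8/(8.5 × (8.5-5.8))
Wq = 5.8/(8.5 × 2.70)
Wq = 0.2527 hours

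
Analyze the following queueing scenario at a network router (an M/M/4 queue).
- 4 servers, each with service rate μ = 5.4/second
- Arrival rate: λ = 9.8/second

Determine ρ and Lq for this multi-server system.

Traffic intensity: ρ = λ/(cμ) = 9.8/(4×5.4) = 0.4537
Since ρ = 0.4537 < 1, system is stable.
Offered load a = λ/μ = cρ = 9.8/5.4 = 1.8148
P₀ = [ Σₙ₌₀^3 aⁿ/n! + a^4/(4!(1-ρ)) ]⁻¹
Σ = a^0/0! + a^1/1! + a^2/2! + a^3/3! = 1.0000 + 1.8148 + 1.6468 + 0.9962 = 5.4578
a^4/(4!(1-ρ)) = 10.8475/(24 × 0.546296) = 0.8274
P₀ = 1/(5.4578 + 0.8274) = 0.1591
Lq = P₀·a^4·ρ / (4!(1-ρ)²) = 0.1591 × 10.8475 × 0.4537 / (24 × 0.2984) = 0.1093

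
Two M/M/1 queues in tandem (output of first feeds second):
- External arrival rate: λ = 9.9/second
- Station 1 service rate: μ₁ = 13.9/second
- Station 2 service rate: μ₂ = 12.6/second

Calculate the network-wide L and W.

By Jackson's theorem, each station behaves as independent M/M/1.
Station 1: ρ₁ = 9.9/13.9 = 0.7122, L₁ = ρ₁/(1-ρ₁) = λ/(μ₁-λ) = 9.9/4.00 = 2.4750
Station 2: ρ₂ = 9.9/12.6 = 0.7857, L₂ = ρ₂/(1-ρ₂) = λ/(μ₂-λ) = 9.9/2.70 = 3.6667
Total: L = L₁ + L₂ = 2.4750 + 3.6667 = 6.1417
W = L/λ = 6.1417/9.9 = 0.6204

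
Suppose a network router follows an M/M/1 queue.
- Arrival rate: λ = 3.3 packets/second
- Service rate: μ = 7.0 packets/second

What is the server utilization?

Server utilization: ρ = λ/μ
ρ = 3.3/7.0 = 0.4714
The server is busy 47.14% of the time.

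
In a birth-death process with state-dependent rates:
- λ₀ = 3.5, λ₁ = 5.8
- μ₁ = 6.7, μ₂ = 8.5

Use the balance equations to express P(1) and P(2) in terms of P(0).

Balance equations:
State 0: λ₀P₀ = μ₁P₁ → P₁ = (λ₀/μ₁)P₀ = (3.5/6.7)P₀ = 0.5224P₀
State 1: P₂ = (λ₀λ₁)/(μ₁μ₂)P₀ = (3.5×5.8)/(6.7×8.5)P₀ = 0.3565P₀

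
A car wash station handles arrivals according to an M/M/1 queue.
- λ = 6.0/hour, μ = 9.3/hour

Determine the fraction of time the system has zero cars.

ρ = λ/μ = 6.0/9.3 = 0.6452
P(0) = 1 - ρ = 1 - 0.6452 = 0.3548
The server is idle 35.48% of the time.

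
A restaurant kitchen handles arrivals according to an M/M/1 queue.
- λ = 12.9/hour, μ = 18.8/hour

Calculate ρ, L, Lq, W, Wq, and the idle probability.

Step 1: ρ = λ/μ = 12.9/18.8 = 0.6862
Step 2: L = λ/(μ-λ) = 12.9/5.90 = 2.1864
Step 3: Lq = λ²/(μ(μ-λ)) = 166.41/(18.8×5.90) = 1.5003
Step 4: W = 1/(μ-λ) = 1/5.90 = 0.16949
Step 5: Wq = λ/(μ(μ-λ)) = 12.9/(18.8×5.90) = 0.1163
Step 6: P(0) = 1-ρ = 0.3138
Verify: L = λW = 12.9×0.16949 = 2.1864 ✔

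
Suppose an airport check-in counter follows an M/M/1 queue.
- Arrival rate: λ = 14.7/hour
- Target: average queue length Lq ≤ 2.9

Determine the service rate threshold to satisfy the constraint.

For M/M/1: Lq = λ²/(μ(μ-λ))
Need Lq ≤ 2.9, i.e. μ(μ-λ) ≥ λ²/2.9
μ² - 14.7μ - 216.09/2.9 ≥ 0  →  μ² - 14.7μ - 74.5138 ≥ 0
Quadratic formula (positive root): μ = [λ + √(λ² + 4×74.5138)]/2
Discriminant: 216.09 + 4×74.5138 = 514.1452, √514.1452 = 22.6748
μ ≥ (14.7 + 22.6748)/2 = 18.6874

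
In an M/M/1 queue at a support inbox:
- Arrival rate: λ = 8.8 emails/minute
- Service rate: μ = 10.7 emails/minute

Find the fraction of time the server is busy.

Server utilization: ρ = λ/μ
ρ = 8.8/10.7 = 0.8224
The server is busy 82.24% of the time.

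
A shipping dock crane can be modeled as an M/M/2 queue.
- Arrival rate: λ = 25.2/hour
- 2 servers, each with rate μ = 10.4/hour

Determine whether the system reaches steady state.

Stability requires ρ = λ/(cμ) < 1
ρ = 25.2/(2 × 10.4) = 25.2/20.80 = 1.2115
Since 1.2115 ≥ 1, the system is UNSTABLE.
Need c > λ/μ = 25.2/10.4 = 2.42.
Minimum servers needed: c = 3.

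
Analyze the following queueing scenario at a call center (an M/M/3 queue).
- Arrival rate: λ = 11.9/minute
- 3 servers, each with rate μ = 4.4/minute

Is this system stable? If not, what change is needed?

Stability requires ρ = λ/(cμ) < 1
ρ = 11.9/(3 × 4.4) = 11.9/13.20 = 0.9015
Since 0.9015 < 1, the system is STABLE.
The servers are busy 90.15% of the time.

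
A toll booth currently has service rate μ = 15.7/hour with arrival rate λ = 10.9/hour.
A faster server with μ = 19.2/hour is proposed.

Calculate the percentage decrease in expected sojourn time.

System 1: ρ₁ = 10.9/15.7 = 0.6943, W₁ = 1/(15.7-10.9) = 0.20833
System 2: ρ₂ = 10.9/19.2 = 0.5677, W₂ = 1/(19.2-10.9) = 0.12048
Improvement: (W₁-W₂)/W₁ = (0.20833-0.12048)/0.20833 = 42.17%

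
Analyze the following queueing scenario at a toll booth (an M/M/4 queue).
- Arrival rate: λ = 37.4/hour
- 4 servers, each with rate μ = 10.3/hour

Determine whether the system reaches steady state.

Stability requires ρ = λ/(cμ) < 1
ρ = 37.4/(4 × 10.3) = 37.4/41.20 = 0.9078
Since 0.9078 < 1, the system is STABLE.
The servers are busy 90.78% of the time.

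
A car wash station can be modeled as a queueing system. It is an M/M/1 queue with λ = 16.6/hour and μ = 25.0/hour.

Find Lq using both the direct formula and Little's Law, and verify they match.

Method 1 (direct): Lq = λ²/(μ(μ-λ)) = 275.56/(25.0 × 8.40) = 1.3122

Method 2 (Little's Law):
W = 1/(μ-λ) = 1/8.40 = 0.11905
Wq = W - 1/μ = 0.11905 - 0.040000 = 0.07905
Lq = λWq = 16.6 × 0.07905 = 1.3122 ✔ (matches Method 1)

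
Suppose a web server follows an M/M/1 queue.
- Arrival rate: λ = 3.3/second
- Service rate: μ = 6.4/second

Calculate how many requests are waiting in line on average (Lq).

ρ = λ/μ = 3.3/6.4 = 0.5156
For M/M/1: Lq = λ²/(μ(μ-λ))
Lq = 10.89/(6.4 × 3.10)
Lq = 0.5489 requests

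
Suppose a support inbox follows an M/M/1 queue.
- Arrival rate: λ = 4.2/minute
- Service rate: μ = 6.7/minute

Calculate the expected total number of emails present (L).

ρ = λ/μ = 4.2/6.7 = 0.6269
For M/M/1: L = λ/(μ-λ)
L = 4.2/(6.7-4.2) = 4.2/2.50
L = 1.6800 emails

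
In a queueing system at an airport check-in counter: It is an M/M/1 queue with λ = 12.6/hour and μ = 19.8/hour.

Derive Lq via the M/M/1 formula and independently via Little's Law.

Method 1 (direct): Lq = λ²/(μ(μ-λ)) = 158.76/(19.8 × 7.20) = 1.1136

Method 2 (Little's Law):
W = 1/(μ-λ) = 1/7.20 = 0.138889
Wq = W - 1/μ = 0.138889 - 0.0505051 = 0.08838
Lq = λWq = 12.6 × 0.08838 = 1.1136 ✔ (matches Method 1)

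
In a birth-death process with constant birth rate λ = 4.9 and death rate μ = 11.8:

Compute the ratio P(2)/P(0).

For constant rates: P(n)/P(0) = (λ/μ)^n
P(2)/P(0) = (4.9/11.8)^2 = 0.41525^2 = 0.1724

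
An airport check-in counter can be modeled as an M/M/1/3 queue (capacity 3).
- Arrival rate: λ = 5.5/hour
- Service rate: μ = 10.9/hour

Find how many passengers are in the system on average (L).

ρ = λ/μ = 5.5/10.9 = 0.50459
P₀ = (1-ρ)/(1-ρ^(K+1)) = (1-0.50459)/(1-0.50459^4) = 0.49541/0.93517 = 0.5298
P_K = P₀×ρ^K = 0.52975 × 0.50459^3 = 0.52975 × 0.12847 = 0.06806
L = ρ[1 - (K+1)ρ^K + Kρ^(K+1)] / [(1-ρ)(1-ρ^(K+1))]
L = 0.50459 × (1 - 4×0.128474 + 3×0.0648268) / ((1 - 0.50459) × (1 - 0.0648268)) = 0.7412 passengers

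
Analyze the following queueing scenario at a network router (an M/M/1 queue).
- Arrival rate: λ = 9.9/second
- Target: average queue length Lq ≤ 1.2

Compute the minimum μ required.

For M/M/1: Lq = λ²/(μ(μ-λ))
Need Lq ≤ 1.2, i.e. μ(μ-λ) ≥ λ²/1.2
μ² - 9.9μ - 98.01/1.2 ≥ 0  →  μ² - 9.9μ - 81.6750 ≥ 0
Quadratic formula (positive root): μ = [λ + √(λ² + 4×81.6750)]/2
Discriminant: 98.01 + 4×81.6750 = 424.7100, √424.7100 = 20.6085
μ ≥ (9.9 + 20.6085)/2 = 15.2542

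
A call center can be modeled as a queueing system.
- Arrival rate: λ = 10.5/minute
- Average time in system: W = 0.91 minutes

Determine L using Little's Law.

Little's Law: L = λW
L = 10.5 × 0.91 = 9.5550 calls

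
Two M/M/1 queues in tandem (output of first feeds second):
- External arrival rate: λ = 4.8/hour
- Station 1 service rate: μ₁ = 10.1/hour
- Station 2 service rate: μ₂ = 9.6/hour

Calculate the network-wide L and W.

By Jackson's theorem, each station behaves as independent M/M/1.
Station 1: ρ₁ = 4.8/10.1 = 0.4752, L₁ = ρ₁/(1-ρ₁) = λ/(μ₁-λ) = 4.8/5.30 = 0.9057
Station 2: ρ₂ = 4.8/9.6 = 0.5000, L₂ = ρ₂/(1-ρ₂) = λ/(μ₂-λ) = 4.8/4.80 = 1.0000
Total: L = L₁ + L₂ = 0.9057 + 1.0000 = 1.9057
W = L/λ = 1.9057/4.8 = 0.3970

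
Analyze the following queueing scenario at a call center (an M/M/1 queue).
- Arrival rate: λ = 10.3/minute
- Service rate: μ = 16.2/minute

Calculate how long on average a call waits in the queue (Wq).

First, compute utilization: ρ = λ/μ = 10.3/16.2 = 0.6358
For M/M/1: Wq = λ/(μ(μ-λ))
Wq = 10.3/(16.2 × (16.2-10.3))
Wq = 10.3/(16.2 × 5.90)
Wq = 0.1078 minutes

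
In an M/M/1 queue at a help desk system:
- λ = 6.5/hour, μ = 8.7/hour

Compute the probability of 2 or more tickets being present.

ρ = λ/μ = 6.5/8.7 = 0.7471
P(N ≥ n) = ρⁿ
P(N ≥ 2) = 0.7471^2
P(N ≥ 2) = 0.5582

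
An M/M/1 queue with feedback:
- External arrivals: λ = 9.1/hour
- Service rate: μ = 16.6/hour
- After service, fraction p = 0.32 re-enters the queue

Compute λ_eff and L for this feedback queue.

Effective arrival rate: λ_eff = λ/(1-p) = 9.1/(1-0.32) = 9.1/0.68 = 13.382353
ρ = λ_eff/μ = 13.382353/16.6 = 0.8061658
L = ρ/(1-ρ) = 0.8061658/(1-0.8061658) = 4.1590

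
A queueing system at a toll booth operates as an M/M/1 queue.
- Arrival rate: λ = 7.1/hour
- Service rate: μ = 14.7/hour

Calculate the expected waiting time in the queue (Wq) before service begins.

First, compute utilization: ρ = λ/μ = 7.1/14.7 = 0.4830
For M/M/1: Wq = λ/(μ(μ-λ))
Wq = 7.1/(14.7 × (14.7-7.1))
Wq = 7.1/(14.7 × 7.60)
Wq = 0.06355 hours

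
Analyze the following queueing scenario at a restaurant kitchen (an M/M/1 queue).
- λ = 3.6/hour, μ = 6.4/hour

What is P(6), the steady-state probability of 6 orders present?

ρ = λ/μ = 3.6/6.4 = 0.5625
P(n) = (1-ρ)ρⁿ
P(6) = (1-0.5625) × 0.5625^6
P(6) = 0.4375 × 0.03168
P(6) = 0.01386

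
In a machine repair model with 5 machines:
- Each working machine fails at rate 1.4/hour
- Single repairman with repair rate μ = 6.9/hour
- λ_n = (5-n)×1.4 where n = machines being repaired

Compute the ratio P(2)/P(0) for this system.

P(2)/P(0) = ∏_{i=0}^{2-1} λ_i/μ_{i+1}
= (5-0)×1.4/6.9 × (5-1)×1.4/6.9
= 0.8234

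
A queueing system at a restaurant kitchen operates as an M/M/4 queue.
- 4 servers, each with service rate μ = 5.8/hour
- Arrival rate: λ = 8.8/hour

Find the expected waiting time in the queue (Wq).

Traffic intensity: ρ = λ/(cμ) = 8.8/(4×5.8) = 0.3793
Since ρ = 0.3793 < 1, system is stable.
Offered load a = λ/μ = cρ = 8.8/5.8 = 1.5172
P₀ = [ Σₙ₌₀^3 aⁿ/n! + a^4/(4!(1-ρ)) ]⁻¹
Σ = a^0/0! + a^1/1! + a^2/2! + a^3/3! = 1.00000 + 1.51724 + 1.15101 + 0.582120 = 4.2504
a^4/(4!(1-ρ)) = 5.2993/(24 × 0.6207) = 0.3557
P₀ = 1/(4.2504 + 0.3557) = 0.2171
Lq = P₀·a^4·ρ / (4!(1-ρ)²) = 0.21710 × 5.2993 × 0.37931 / (24 × 0.38526) = 0.04720
Wq = Lq/λ = 0.047197/8.8 = 0.005363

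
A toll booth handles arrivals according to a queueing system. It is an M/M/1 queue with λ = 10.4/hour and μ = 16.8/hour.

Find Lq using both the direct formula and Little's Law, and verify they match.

Method 1 (direct): Lq = λ²/(μ(μ-λ)) = 108.16/(16.8 × 6.40) = 1.0060

Method 2 (Little's Law):
W = 1/(μ-λ) = 1/6.40 = 0.15625
Wq = W - 1/μ = 0.15625 - 0.059524 = 0.09673
Lq = λWq = 10.4 × 0.09673 = 1.0060 ✔ (matches Method 1)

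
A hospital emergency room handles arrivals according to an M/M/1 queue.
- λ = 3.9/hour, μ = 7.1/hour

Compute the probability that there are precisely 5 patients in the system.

ρ = λ/μ = 3.9/7.1 = 0.5493
P(n) = (1-ρ)ρⁿ
P(5) = (1-0.5493) × 0.5493^5
P(5) = 0.4507 × 0.05001
P(5) = 0.02254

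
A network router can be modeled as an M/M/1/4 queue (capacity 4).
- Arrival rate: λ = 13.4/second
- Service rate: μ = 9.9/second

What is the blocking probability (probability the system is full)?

ρ = λ/μ = 13.4/9.9 = 1.35354
P₀ = (1-ρ)/(1-ρ^(K+1)) = (1-1.35354)/(1-1.35354^5) = -0.35354/-3.5431 = 0.09978
P_K = P₀×ρ^K = 0.09978 × 1.35354^4 = 0.09978 × 3.3565 = 0.3349
Blocking probability = 33.49%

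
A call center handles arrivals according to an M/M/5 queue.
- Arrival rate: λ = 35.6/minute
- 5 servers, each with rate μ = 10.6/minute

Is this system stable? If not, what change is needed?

Stability requires ρ = λ/(cμ) < 1
ρ = 35.6/(5 × 10.6) = 35.6/53.00 = 0.6717
Since 0.6717 < 1, the system is STABLE.
The servers are busy 67.17% of the time.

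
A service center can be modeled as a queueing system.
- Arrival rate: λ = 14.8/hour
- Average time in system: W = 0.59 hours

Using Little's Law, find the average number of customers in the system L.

Little's Law: L = λW
L = 14.8 × 0.59 = 8.7320 customers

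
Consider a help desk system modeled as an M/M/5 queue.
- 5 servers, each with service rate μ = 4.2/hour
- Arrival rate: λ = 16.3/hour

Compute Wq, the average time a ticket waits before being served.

Traffic intensity: ρ = λ/(cμ) = 16.3/(5×4.2) = 0.7762
Since ρ = 0.7762 < 1, system is stable.
Offered load a = λ/μ = cρ = 16.3/4.2 = 3.8810
P₀ = [ Σₙ₌₀^4 aⁿ/n! + a^5/(5!(1-ρ)) ]⁻¹
Σ = a^0/0! + a^1/1! + a^2/2! + a^3/3! + a^4/4! = 1.0000 + 3.8810 + 7.5309 + 9.7423 + 9.4524 = 31.6066
a^5/(5!(1-ρ)) = 880.4234/(120 × 0.22381) = 32.7817
P₀ = 1/(31.6066 + 32.7817) = 0.01553
Lq = P₀·a^5·ρ / (5!(1-ρ)²) = 0.015531 × 880.4234 × 0.77619 / (120 × 0.050091) = 1.7657
Wq = Lq/λ = 1.7657/16.3 = 0.1083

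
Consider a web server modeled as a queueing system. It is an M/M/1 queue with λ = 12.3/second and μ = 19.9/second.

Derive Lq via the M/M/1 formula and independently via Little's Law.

Method 1 (direct): Lq = λ²/(μ(μ-λ)) = 151.29/(19.9 × 7.60) = 1.0003

Method 2 (Little's Law):
W = 1/(μ-λ) = 1/7.60 = 0.131579
Wq = W - 1/μ = 0.131579 - 0.0502513 = 0.081328
Lq = λWq = 12.3 × 0.081328 = 1.0003 ✔ (matches Method 1)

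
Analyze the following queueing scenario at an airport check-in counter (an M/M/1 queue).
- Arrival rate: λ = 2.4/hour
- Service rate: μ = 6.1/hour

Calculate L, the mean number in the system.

ρ = λ/μ = 2.4/6.1 = 0.3934
For M/M/1: L = λ/(μ-λ)
L = 2.4/(6.1-2.4) = 2.4/3.70
L = 0.6486 passengers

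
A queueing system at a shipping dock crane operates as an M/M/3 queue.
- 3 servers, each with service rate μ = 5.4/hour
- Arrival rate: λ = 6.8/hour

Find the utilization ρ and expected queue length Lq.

Traffic intensity: ρ = λ/(cμ) = 6.8/(3×5.4) = 0.4198
Since ρ = 0.4198 < 1, system is stable.
Offered load a = λ/μ = cρ = 6.8/5.4 = 1.2593
P₀ = [ Σₙ₌₀^2 aⁿ/n! + a^3/(3!(1-ρ)) ]⁻¹
Σ = a^0/0! + a^1/1! + a^2/2! = 1.00000 + 1.25926 + 0.792867 = 3.0521
a^3/(3!(1-ρ)) = 1.9969/(6 × 0.5802) = 0.5736
P₀ = 1/(3.0521 + 0.5736) = 0.2758
Lq = P₀·a^3·ρ / (3!(1-ρ)²) = 0.2758 × 1.9969 × 0.4198 / (6 × 0.3367) = 0.1144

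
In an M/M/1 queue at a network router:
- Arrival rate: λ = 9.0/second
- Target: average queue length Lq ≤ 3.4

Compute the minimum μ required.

For M/M/1: Lq = λ²/(μ(μ-λ))
Need Lq ≤ 3.4, i.e. μ(μ-λ) ≥ λ²/3.4
μ² - 9.0μ - 81.00/3.4 ≥ 0  →  μ² - 9.0μ - 23.82353 ≥ 0
Quadratic formula (positive root): μ = [λ + √(λ² + 4×23.82353)]/2
Discriminant: 81.00 + 4×23.82353 = 176.2941, √176.2941 = 13.2776
μ ≥ (9.0 + 13.2776)/2 = 11.1388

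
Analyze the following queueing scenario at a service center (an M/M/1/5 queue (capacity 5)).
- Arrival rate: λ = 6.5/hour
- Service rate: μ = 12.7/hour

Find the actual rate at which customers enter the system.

ρ = λ/μ = 6.5/12.7 = 0.51181
P₀ = (1-ρ)/(1-ρ^(K+1)) = (1-0.51181)/(1-0.51181^6) = 0.4882/0.9820 = 0.4971
P_K = P₀×ρ^K = 0.4971 × 0.51181^5 = 0.4971 × 0.03512 = 0.01746
λ_eff = λ(1-P_K) = 6.5 × (1 - 0.01746) = 6.5 × 0.98254 = 6.3865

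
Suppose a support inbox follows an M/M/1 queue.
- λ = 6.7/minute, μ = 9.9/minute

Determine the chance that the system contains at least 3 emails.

ρ = λ/μ = 6.7/9.9 = 0.6768
P(N ≥ n) = ρⁿ
P(N ≥ 3) = 0.6768^3
P(N ≥ 3) = 0.3100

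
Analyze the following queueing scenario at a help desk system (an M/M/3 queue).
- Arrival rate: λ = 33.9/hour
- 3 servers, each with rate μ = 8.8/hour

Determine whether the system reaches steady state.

Stability requires ρ = λ/(cμ) < 1
ρ = 33.9/(3 × 8.8) = 33.9/26.40 = 1.2841
Since 1.2841 ≥ 1, the system is UNSTABLE.
Need c > λ/μ = 33.9/8.8 = 3.85.
Minimum servers needed: c = 4.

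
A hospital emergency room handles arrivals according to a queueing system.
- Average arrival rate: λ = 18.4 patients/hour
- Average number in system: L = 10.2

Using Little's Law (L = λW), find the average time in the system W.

Little's Law: L = λW, so W = L/λ
W = 10.2/18.4 = 0.5543 hours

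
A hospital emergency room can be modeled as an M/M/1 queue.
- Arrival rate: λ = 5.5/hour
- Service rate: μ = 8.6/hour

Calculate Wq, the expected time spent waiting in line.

First, compute utilization: ρ = λ/μ = 5.5/8.6 = 0.6395
For M/M/1: Wq = λ/(μ(μ-λ))
Wq = 5.5/(8.6 × (8.6-5.5))
Wq = 5.5/(8.6 × 3.10)
Wq = 0.2063 hours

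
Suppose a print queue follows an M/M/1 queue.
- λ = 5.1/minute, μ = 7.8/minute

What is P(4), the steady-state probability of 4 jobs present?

ρ = λ/μ = 5.1/7.8 = 0.65385
P(n) = (1-ρ)ρⁿ
P(4) = (1-0.65385) × 0.65385^4
P(4) = 0.3461 × 0.1828
P(4) = 0.06327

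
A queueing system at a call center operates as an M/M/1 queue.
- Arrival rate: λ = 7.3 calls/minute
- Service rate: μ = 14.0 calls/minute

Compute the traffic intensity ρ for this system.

Server utilization: ρ = λ/μ
ρ = 7.3/14.0 = 0.5214
The server is busy 52.14% of the time.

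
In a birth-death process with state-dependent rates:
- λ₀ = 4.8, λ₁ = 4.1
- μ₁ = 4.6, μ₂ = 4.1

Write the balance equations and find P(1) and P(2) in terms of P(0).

Balance equations:
State 0: λ₀P₀ = μ₁P₁ → P₁ = (λ₀/μ₁)P₀ = (4.8/4.6)P₀ = 1.0435P₀
State 1: P₂ = (λ₀λ₁)/(μ₁μ₂)P₀ = (4.8×4.1)/(4.6×4.1)P₀ = 1.0435P₀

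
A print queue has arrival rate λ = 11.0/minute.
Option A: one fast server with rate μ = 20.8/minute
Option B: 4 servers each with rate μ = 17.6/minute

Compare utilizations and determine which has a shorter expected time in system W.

Option A: single server μ = 20.8 (M/M/1)
  ρ_A = 11.0/20.8 = 0.5288
  W_A = 1/(μ-λ) = 1/(20.8-11.0) = 1/9.80 = 0.1020

Option B: 4 servers μ = 17.6 (M/M/4)
  ρ_B = λ/(cμ) = 11.0/(4×17.6) = 0.1562
  Offered load a = λ/μ = cρ = 11.0/17.6 = 0.6250
  P₀ = [ Σₙ₌₀^3 aⁿ/n! + a^4/(4!(1-ρ)) ]⁻¹
  Σ = a^0/0! + a^1/1! + a^2/2! + a^3/3! = 1.0000 + 0.6250 + 0.1953 + 0.04069 = 1.8610
  a^4/(4!(1-ρ)) = 0.1526/(24 × 0.8438) = 0.007535
  P₀ = 1/(1.8610 + 0.007535) = 0.5352
  Lq = P₀·a^4·ρ / (4!(1-ρ)²) = 0.53518 × 0.15259 × 0.15625 / (24 × 0.71191) = 0.0007468
  Wq_B = Lq/λ = 0.0007468/11.0 = 0.00006789
  W_B = Wq_B + 1/μ = 0.00006789 + 0.05682 = 0.05689

Since W_B = 0.05689 < W_A = 0.1020, Option B (multiple servers) has the shorter time in system.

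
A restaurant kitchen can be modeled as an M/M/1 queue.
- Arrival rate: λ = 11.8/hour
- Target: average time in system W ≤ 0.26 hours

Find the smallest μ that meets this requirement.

For M/M/1: W = 1/(μ-λ)
Need W ≤ 0.26, so 1/(μ-λ) ≤ 0.26
μ - λ ≥ 1/0.26 = 3.8462
μ ≥ 11.8 + 3.8462 = 15.6462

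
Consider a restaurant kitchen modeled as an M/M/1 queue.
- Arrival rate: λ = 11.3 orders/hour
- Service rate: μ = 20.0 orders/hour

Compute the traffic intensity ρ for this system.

Server utilization: ρ = λ/μ
ρ = 11.3/20.0 = 0.5650
The server is busy 56.50% of the time.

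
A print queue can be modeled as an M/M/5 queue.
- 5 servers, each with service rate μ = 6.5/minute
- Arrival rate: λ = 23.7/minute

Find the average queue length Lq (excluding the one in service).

Traffic intensity: ρ = λ/(cμ) = 23.7/(5×6.5) = 0.7292
Since ρ = 0.7292 < 1, system is stable.
Offered load a = λ/μ = cρ = 23.7/6.5 = 3.6462
P₀ = [ Σₙ₌₀^4 aⁿ/n! + a^5/(5!(1-ρ)) ]⁻¹
Σ = a^0/0! + a^1/1! + a^2/2! + a^3/3! + a^4/4! = 1.0000 + 3.6462 + 6.6472 + 8.0789 + 7.3643 = 26.7366
a^5/(5!(1-ρ)) = 644.4288/(120 × 0.270769) = 19.8333
P₀ = 1/(26.7366 + 19.8333) = 0.02147
Lq = P₀·a^5·ρ / (5!(1-ρ)²) = 0.021473 × 644.4288 × 0.72923 / (120 × 0.073316) = 1.1470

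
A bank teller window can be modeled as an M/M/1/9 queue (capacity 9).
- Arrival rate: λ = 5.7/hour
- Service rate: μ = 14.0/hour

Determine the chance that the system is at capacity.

ρ = λ/μ = 5.7/14.0 = 0.40714
P₀ = (1-ρ)/(1-ρ^(K+1)) = (1-0.40714)/(1-0.40714^10) = 0.59286/0.99987 = 0.5929
P_K = P₀×ρ^K = 0.5929 × 0.40714^9 = 0.5929 × 0.0003074 = 0.0001823
Blocking probability = 0.01823%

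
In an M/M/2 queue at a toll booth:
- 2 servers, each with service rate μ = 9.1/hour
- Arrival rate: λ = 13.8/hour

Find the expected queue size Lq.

Traffic intensity: ρ = λ/(cμ) = 13.8/(2×9.1) = 0.7582
Since ρ = 0.7582 < 1, system is stable.
Offered load a = λ/μ = cρ = 13.8/9.1 = 1.5165
P₀ = [ Σₙ₌₀^1 aⁿ/n! + a^2/(2!(1-ρ)) ]⁻¹
Σ = a^0/0! + a^1/1! = 1.0000 + 1.5165 = 2.5165
a^2/(2!(1-ρ)) = 2.2997/(2 × 0.24176) = 4.7562
P₀ = 1/(2.5165 + 4.7562) = 0.1375
Lq = P₀·a^2·ρ / (2!(1-ρ)²) = 0.13750 × 2.2997 × 0.75824 / (2 × 0.058447) = 2.0511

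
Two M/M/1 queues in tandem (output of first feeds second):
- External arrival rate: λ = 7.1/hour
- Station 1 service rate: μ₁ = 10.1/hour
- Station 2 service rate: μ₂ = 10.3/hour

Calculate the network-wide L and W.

By Jackson's theorem, each station behaves as independent M/M/1.
Station 1: ρ₁ = 7.1/10.1 = 0.7030, L₁ = ρ₁/(1-ρ₁) = λ/(μ₁-λ) = 7.1/3.00 = 2.3667
Station 2: ρ₂ = 7.1/10.3 = 0.6893, L₂ = ρ₂/(1-ρ₂) = λ/(μ₂-λ) = 7.1/3.20 = 2.2187
Total: L = L₁ + L₂ = 2.3667 + 2.2187 = 4.5854
W = L/λ = 4.5854/7.1 = 0.6458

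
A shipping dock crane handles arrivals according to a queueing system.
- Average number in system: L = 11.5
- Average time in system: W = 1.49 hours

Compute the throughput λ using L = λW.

Little's Law: L = λW, so λ = L/W
λ = 11.5/1.49 = 7.7181 containers/hour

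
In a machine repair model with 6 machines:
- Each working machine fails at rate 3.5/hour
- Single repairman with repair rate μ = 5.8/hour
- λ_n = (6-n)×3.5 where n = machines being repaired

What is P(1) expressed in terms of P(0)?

P(1)/P(0) = ∏_{i=0}^{1-1} λ_i/μ_{i+1}
= (6-0)×3.5/5.8
= 3.6207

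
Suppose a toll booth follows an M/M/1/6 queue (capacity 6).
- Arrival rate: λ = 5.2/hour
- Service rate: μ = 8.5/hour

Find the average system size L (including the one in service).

ρ = λ/μ = 5.2/8.5 = 0.61176
P₀ = (1-ρ)/(1-ρ^(K+1)) = (1-0.61176)/(1-0.61176^7) = 0.3882/0.9679 = 0.4011
P_K = P₀×ρ^K = 0.4011 × 0.61176^6 = 0.4011 × 0.05242 = 0.02103
L = ρ[1 - (K+1)ρ^K + Kρ^(K+1)] / [(1-ρ)(1-ρ^(K+1))]
L = 0.61176 × (1 - 7×0.05242 + 6×0.03207) / ((1 - 0.61176) × (1 - 0.03207)) = 1.3438 vehicles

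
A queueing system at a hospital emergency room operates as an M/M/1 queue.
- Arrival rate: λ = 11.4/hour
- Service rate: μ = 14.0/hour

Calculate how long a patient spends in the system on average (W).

First, compute utilization: ρ = λ/μ = 11.4/14.0 = 0.8143
For M/M/1: W = 1/(μ-λ)
W = 1/(14.0-11.4) = 1/2.60
W = 0.3846 hours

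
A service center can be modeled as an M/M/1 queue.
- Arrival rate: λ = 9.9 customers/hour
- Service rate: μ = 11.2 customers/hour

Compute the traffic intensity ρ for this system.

Server utilization: ρ = λ/μ
ρ = 9.9/11.2 = 0.8839
The server is busy 88.39% of the time.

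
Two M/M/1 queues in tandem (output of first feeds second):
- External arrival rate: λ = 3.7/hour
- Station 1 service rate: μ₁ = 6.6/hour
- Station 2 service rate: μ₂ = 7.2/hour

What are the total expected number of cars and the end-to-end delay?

By Jackson's theorem, each station behaves as independent M/M/1.
Station 1: ρ₁ = 3.7/6.6 = 0.5606, L₁ = ρ₁/(1-ρ₁) = λ/(μ₁-λ) = 3.7/2.90 = 1.2759
Station 2: ρ₂ = 3.7/7.2 = 0.5139, L₂ = ρ₂/(1-ρ₂) = λ/(μ₂-λ) = 3.7/3.50 = 1.0571
Total: L = L₁ + L₂ = 1.2759 + 1.0571 = 2.3330
W = L/λ = 2.3330/3.7 = 0.6305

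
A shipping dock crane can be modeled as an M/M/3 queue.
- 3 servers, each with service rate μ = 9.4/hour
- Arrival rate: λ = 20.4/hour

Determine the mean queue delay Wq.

Traffic intensity: ρ = λ/(cμ) = 20.4/(3×9.4) = 0.7234
Since ρ = 0.7234 < 1, system is stable.
Offered load a = λ/μ = cρ = 20.4/9.4 = 2.1702
P₀ = [ Σₙ₌₀^2 aⁿ/n! + a^3/(3!(1-ρ)) ]⁻¹
Σ = a^0/0! + a^1/1! + a^2/2! = 1.0000 + 2.1702 + 2.3549 = 5.5251
a^3/(3!(1-ρ)) = 10.2213/(6 × 0.276596) = 6.1590
P₀ = 1/(5.5251 + 6.1590) = 0.08559
Lq = P₀·a^3·ρ / (3!(1-ρ)²) = 0.08559 × 10.2213 × 0.7234 / (6 × 0.07651) = 1.3786
Wq = Lq/λ = 1.3786/20.4 = 0.06758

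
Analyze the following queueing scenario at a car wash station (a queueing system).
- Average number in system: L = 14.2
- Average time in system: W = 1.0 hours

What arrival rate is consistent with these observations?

Little's Law: L = λW, so λ = L/W
λ = 14.2/1.0 = 14.2000 cars/hour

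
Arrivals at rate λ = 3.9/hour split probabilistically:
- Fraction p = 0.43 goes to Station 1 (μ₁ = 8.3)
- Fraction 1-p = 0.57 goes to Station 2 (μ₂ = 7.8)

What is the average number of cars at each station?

Effective rates: λ₁ = 3.9×0.43 = 1.677, λ₂ = 3.9×0.57 = 2.223
Station 1: ρ₁ = 1.677/8.3 = 0.20205, L₁ = ρ₁/(1-ρ₁) = 0.20205/(1-0.20205) = 0.2532
Station 2: ρ₂ = 2.223/7.8 = 0.2850, L₂ = ρ₂/(1-ρ₂) = 0.2850/(1-0.2850) = 0.3986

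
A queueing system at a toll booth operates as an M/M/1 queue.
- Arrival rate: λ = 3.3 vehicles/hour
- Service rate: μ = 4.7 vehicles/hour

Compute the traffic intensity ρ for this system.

Server utilization: ρ = λ/μ
ρ = 3.3/4.7 = 0.7021
The server is busy 70.21% of the time.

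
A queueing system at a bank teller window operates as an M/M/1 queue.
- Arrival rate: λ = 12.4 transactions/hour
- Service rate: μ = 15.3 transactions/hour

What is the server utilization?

Server utilization: ρ = λ/μ
ρ = 12.4/15.3 = 0.8105
The server is busy 81.05% of the time.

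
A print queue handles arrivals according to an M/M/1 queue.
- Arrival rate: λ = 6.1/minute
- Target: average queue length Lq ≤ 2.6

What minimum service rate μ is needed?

For M/M/1: Lq = λ²/(μ(μ-λ))
Need Lq ≤ 2.6, i.e. μ(μ-λ) ≥ λ²/2.6
μ² - 6.1μ - 37.21/2.6 ≥ 0  →  μ² - 6.1μ - 14.31154 ≥ 0
Quadratic formula (positive root): μ = [λ + √(λ² + 4×14.31154)]/2
Discriminant: 37.21 + 4×14.31154 = 94.4562, √94.4562 = 9.7189
μ ≥ (6.1 + 9.7189)/2 = 7.9094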